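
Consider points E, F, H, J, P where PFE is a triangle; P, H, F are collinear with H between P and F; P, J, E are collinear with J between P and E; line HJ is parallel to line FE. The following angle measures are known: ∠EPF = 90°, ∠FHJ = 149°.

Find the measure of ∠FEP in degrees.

∠FEP = 59°

1. ∠HPJ = 90°  [H on PF, J on PE]
2. ∠JHP = 31°  [linear pair at H on PF]
3. ∠HJP = 59°  [△PHJ]
4. ∠FEP = 59°  [HJ∥FE, corresponding at J]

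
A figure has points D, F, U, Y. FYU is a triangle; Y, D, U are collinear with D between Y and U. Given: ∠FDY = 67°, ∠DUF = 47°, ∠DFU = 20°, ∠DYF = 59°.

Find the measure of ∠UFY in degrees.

1. ∠FUY = 47°  [D on ray UY]
2. ∠FYU = 59°  [D on ray YU]
3. ∠UFY = 74°  [△FYU]

∠UFY = 74°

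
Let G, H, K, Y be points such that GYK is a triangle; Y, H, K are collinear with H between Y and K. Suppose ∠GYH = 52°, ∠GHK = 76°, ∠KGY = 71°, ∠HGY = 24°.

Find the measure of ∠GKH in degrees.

1. ∠GYK = 52°  [H on ray YK]
2. ∠GKY = 57°  [△GYK]
3. ∠GKH = 57°  [H on ray KY]

∠GKH = 57°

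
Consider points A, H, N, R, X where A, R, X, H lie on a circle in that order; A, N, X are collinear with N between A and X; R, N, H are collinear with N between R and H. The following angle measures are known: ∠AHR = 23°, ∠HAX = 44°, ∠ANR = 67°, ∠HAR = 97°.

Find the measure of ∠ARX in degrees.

1. ∠AXR = 23°  [same arc AR]
2. ∠ARH = 60°  [△ARH]
3. ∠RAX = 53°  [△ANR]
4. ∠ARX = 104°  [△ARX]

∠ARX = 104°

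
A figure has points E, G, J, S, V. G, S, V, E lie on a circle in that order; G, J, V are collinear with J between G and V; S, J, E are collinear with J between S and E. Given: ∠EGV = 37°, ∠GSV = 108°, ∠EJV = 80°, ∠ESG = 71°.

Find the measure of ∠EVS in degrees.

∠EVS = 114°

1. ∠ESV = 37°  [same arc VE]
2. ∠EVG = 71°  [same arc GE]
3. ∠SEV = 29°  [△VJE]
4. ∠EVS = 114°  [△SVE]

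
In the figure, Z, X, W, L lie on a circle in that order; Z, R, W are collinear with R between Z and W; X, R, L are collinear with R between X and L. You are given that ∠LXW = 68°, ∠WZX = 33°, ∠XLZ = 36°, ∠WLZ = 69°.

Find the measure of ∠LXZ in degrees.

∠LXZ = 43°

1. ∠LZW = 68°  [same arc WL]
2. ∠LWZ = 43°  [△ZWL]
3. ∠LXZ = 43°  [same arc ZL]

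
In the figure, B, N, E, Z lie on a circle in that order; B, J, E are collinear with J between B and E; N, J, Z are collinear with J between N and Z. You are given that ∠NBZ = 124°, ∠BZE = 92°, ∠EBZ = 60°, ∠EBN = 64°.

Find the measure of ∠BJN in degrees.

∠BJN = 88°

1. ∠BEZ = 28°  [△BEZ]
2. ∠BNZ = 28°  [same arc BZ]
3. ∠BJN = 88°  [△BJN]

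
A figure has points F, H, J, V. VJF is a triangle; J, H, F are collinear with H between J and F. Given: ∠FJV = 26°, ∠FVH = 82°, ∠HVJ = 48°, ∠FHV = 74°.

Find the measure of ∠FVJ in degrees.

1. ∠HFV = 24°  [△VHF]
2. ∠JFV = 24°  [H on ray FJ]
3. ∠FVJ = 130°  [△VJF]

∠FVJ = 130°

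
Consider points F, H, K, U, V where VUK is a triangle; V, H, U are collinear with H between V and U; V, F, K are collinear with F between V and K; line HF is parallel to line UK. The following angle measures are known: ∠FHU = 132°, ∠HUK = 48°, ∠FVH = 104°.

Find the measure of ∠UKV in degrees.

∠UKV = 28°

1. ∠KUV = 48°  [H on ray UV]
2. ∠KVU = 104°  [H on VU, F on VK]
3. ∠UKV = 28°  [△VUK]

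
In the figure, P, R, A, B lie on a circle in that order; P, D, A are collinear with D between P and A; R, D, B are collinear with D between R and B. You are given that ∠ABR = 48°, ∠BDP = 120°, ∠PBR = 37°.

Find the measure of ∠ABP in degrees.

1. ∠ADB = 60°  [linear pair at D on PA]
2. ∠APB = 23°  [△PDB]
3. ∠BAP = 72°  [△ADB]
4. ∠ABP = 85°  [△PAB]

∠ABP = 85°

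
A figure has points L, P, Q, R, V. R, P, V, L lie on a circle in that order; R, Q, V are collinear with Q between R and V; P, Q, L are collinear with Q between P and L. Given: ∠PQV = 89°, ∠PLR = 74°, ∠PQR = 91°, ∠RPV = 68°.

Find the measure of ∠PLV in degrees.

∠PLV = 38°

1. ∠LQR = 89°  [vertical angles at Q]
2. ∠LRV = 17°  [△RQL]
3. ∠LQV = 91°  [vertical angles at Q]
4. ∠RLV = 112°  [cyclic RPVL, opposite ∠P+∠L]
5. ∠LVR = 51°  [△RVL]
6. ∠PLV = 38°  [△VQL]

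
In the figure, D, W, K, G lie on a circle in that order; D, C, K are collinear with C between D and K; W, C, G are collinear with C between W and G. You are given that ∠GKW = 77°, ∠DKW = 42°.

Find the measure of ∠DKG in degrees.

1. ∠GDW = 103°  [cyclic DWKG, opposite ∠D+∠K]
2. ∠DGW = 42°  [same arc DW]
3. ∠DWG = 35°  [△DWG]
4. ∠DKG = 35°  [same arc DG]

∠DKG = 35°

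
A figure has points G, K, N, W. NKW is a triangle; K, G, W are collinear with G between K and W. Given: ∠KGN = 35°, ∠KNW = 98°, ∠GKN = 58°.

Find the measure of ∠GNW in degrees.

∠GNW = 11°

1. ∠NGW = 145°  [linear pair at G on KW]
2. ∠NKW = 58°  [G on ray KW]
3. ∠KWN = 24°  [△NKW]
4. ∠GWN = 24°  [G on ray WK]
5. ∠GNW = 11°  [△NGW]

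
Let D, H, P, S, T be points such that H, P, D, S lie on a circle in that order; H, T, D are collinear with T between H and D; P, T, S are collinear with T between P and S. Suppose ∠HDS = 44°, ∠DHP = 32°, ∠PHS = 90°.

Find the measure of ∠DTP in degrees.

∠DTP = 76°

1. ∠HPS = 44°  [same arc HS]
2. ∠HTP = 104°  [△HTP]
3. ∠DTP = 76°  [linear pair at T on HD]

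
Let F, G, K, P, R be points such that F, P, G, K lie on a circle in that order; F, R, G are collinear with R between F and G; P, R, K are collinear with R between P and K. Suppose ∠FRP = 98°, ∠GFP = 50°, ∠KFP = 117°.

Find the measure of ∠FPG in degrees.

∠FPG = 99°

1. ∠FPK = 32°  [△FRP]
2. ∠FKP = 31°  [△FPK]
3. ∠FGP = 31°  [same arc FP]
4. ∠FPG = 99°  [△FPG]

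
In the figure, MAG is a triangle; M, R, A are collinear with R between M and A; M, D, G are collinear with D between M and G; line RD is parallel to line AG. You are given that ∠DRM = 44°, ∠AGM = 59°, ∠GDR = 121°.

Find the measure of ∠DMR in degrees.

1. ∠GAM = 44°  [RD∥AG, corresponding at R]
2. ∠AMG = 77°  [△MAG]
3. ∠DMR = 77°  [R on MA, D on MG]

∠DMR = 77°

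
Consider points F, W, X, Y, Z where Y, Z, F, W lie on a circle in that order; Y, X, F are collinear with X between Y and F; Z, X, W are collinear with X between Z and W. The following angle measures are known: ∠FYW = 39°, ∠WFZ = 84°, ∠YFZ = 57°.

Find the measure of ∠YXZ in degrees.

1. ∠FZW = 39°  [same arc FW]
2. ∠FXZ = 84°  [△ZXF]
3. ∠YXZ = 96°  [linear pair at X on YF]

∠YXZ = 96°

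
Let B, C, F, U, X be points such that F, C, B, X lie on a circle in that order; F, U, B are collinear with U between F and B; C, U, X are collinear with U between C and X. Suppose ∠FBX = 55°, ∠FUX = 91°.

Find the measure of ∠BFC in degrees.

1. ∠FCX = 55°  [same arc FX]
2. ∠BUC = 91°  [vertical angles at U]
3. ∠CUF = 89°  [linear pair at U on FB]
4. ∠BFC = 36°  [△FUC]

∠BFC = 36°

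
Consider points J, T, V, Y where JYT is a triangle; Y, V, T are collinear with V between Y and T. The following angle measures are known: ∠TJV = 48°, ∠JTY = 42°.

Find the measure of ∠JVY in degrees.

1. ∠JTV = 42°  [V on ray TY]
2. ∠JVT = 90°  [△JVT]
3. ∠JVY = 90°  [linear pair at V on YT]

∠JVY = 90°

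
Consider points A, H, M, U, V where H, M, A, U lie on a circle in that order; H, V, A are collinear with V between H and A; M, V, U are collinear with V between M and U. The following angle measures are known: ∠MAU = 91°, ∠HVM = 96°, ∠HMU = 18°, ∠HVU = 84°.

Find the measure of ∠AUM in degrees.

∠AUM = 66°

1. ∠AVU = 96°  [vertical angles at V]
2. ∠HAU = 18°  [same arc HU]
3. ∠AUM = 66°  [△AVU]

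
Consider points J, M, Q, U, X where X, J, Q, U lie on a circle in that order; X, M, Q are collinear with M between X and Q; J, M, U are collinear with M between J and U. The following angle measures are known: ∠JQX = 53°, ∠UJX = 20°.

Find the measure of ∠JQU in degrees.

∠JQU = 73°

1. ∠JUX = 53°  [same arc XJ]
2. ∠JXU = 107°  [△XJU]
3. ∠JQU = 73°  [cyclic XJQU, opposite ∠X+∠Q]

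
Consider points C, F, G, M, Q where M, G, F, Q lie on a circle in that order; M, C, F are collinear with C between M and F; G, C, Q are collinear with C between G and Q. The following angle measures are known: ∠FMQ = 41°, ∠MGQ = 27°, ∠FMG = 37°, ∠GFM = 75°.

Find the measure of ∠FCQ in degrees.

∠FCQ = 116°

1. ∠MFQ = 27°  [same arc MQ]
2. ∠FQG = 37°  [same arc GF]
3. ∠FCQ = 116°  [△FCQ]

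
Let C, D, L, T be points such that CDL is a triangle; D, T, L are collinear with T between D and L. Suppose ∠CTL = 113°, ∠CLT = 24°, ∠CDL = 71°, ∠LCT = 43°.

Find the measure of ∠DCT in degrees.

1. ∠CTD = 67°  [linear pair at T on DL]
2. ∠CDT = 71°  [T on ray DL]
3. ∠DCT = 42°  [△CDT]

∠DCT = 42°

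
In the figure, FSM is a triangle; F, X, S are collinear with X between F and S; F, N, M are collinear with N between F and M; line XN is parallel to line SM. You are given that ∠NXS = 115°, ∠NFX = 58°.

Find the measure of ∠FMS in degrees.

1. ∠FXN = 65°  [linear pair at X on FS]
2. ∠FNX = 57°  [△FXN]
3. ∠FMS = 57°  [XN∥SM, corresponding at N]

∠FMS = 57°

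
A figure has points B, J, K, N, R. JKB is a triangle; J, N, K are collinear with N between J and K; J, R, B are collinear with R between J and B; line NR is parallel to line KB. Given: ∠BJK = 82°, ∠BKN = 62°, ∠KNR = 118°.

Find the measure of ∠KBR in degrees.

1. ∠BKJ = 62°  [N on ray KJ]
2. ∠JBK = 36°  [△JKB]
3. ∠KBR = 36°  [R on ray BJ]

∠KBR = 36°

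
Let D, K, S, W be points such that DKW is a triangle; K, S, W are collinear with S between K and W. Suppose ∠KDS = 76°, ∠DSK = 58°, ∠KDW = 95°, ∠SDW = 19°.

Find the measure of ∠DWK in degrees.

1. ∠DSW = 122°  [linear pair at S on KW]
2. ∠DWS = 39°  [△DSW]
3. ∠DWK = 39°  [S on ray WK]

∠DWK = 39°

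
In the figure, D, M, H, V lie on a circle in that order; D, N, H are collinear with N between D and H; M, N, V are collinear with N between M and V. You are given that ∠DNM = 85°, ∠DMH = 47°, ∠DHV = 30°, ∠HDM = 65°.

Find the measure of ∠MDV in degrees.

∠MDV = 82°

1. ∠DMV = 30°  [△DNM]
2. ∠DHM = 68°  [△DMH]
3. ∠DVM = 68°  [same arc DM]
4. ∠MDV = 82°  [△DMV]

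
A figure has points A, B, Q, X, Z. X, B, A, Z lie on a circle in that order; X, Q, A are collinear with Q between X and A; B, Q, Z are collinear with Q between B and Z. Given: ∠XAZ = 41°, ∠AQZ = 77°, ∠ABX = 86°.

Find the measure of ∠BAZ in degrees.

∠BAZ = 73°

1. ∠XBZ = 41°  [same arc XZ]
2. ∠AZB = 62°  [△AQZ]
3. ∠BQX = 77°  [vertical angles at Q]
4. ∠AXB = 62°  [△XQB]
5. ∠AQB = 103°  [linear pair at Q on XA]
6. ∠BAX = 32°  [△XBA]
7. ∠ABZ = 45°  [△BQA]
8. ∠BAZ = 73°  [△BAZ]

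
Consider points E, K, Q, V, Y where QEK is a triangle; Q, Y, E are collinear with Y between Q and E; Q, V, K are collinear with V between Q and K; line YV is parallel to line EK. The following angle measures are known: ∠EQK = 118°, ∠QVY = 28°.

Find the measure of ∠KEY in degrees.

∠KEY = 34°

1. ∠VQY = 118°  [Y on QE, V on QK]
2. ∠QYV = 34°  [△QYV]
3. ∠EYV = 146°  [linear pair at Y on QE]
4. ∠KEY = 34°  [YV∥EK, co-interior at E–Y]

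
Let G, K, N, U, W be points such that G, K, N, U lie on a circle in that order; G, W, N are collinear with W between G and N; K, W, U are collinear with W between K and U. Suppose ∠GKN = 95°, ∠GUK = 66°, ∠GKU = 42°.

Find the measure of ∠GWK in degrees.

∠GWK = 119°

1. ∠GNK = 66°  [same arc GK]
2. ∠KGN = 19°  [△GKN]
3. ∠GWK = 119°  [△GWK]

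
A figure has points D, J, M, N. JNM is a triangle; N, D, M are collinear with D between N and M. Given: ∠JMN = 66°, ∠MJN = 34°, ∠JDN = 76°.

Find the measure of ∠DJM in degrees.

1. ∠DMJ = 66°  [D on ray MN]
2. ∠JDM = 104°  [linear pair at D on NM]
3. ∠DJM = 10°  [△JDM]

∠DJM = 10°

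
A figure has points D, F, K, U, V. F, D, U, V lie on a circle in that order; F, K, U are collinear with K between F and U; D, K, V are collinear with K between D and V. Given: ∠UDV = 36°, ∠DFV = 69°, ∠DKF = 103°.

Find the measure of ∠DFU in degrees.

∠DFU = 33°

1. ∠DUV = 111°  [cyclic FDUV, opposite ∠F+∠U]
2. ∠DVU = 33°  [△DUV]
3. ∠DFU = 33°  [same arc DU]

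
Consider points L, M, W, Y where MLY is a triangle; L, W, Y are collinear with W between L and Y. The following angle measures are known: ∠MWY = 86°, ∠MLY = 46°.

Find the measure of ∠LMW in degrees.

∠LMW = 40°

1. ∠LWM = 94°  [linear pair at W on LY]
2. ∠MLW = 46°  [W on ray LY]
3. ∠LMW = 40°  [△MLW]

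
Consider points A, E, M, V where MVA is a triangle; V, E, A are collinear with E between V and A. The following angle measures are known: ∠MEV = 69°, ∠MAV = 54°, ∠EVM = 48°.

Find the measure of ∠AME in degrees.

1. ∠AEM = 111°  [linear pair at E on VA]
2. ∠EAM = 54°  [E on ray AV]
3. ∠AME = 15°  [△MEA]

∠AME = 15°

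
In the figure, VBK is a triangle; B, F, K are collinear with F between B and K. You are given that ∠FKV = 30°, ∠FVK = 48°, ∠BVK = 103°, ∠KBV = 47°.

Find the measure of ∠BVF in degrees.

1. ∠KFV = 102°  [△VFK]
2. ∠FBV = 47°  [F on ray BK]
3. ∠BFV = 78°  [linear pair at F on BK]
4. ∠BVF = 55°  [△VBF]

∠BVF = 55°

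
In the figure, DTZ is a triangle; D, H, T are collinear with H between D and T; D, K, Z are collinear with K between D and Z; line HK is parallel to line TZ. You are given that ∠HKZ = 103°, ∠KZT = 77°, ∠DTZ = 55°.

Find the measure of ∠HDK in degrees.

1. ∠DKH = 77°  [linear pair at K on DZ]
2. ∠DHK = 55°  [HK∥TZ, corresponding at H]
3. ∠HDK = 48°  [△DHK]

∠HDK = 48°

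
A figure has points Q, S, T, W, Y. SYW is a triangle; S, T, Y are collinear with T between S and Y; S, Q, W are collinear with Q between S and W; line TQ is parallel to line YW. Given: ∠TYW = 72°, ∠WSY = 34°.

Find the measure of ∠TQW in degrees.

∠TQW = 106°

1. ∠SYW = 72°  [T on ray YS]
2. ∠SWY = 74°  [△SYW]
3. ∠SQT = 74°  [TQ∥YW, corresponding at Q]
4. ∠TQW = 106°  [linear pair at Q on SW]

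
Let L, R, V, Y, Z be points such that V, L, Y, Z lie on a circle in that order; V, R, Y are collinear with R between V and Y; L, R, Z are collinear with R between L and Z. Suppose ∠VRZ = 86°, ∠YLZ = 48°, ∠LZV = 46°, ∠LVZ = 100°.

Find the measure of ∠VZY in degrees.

1. ∠YVZ = 48°  [△VRZ]
2. ∠VLZ = 34°  [△VLZ]
3. ∠VYZ = 34°  [same arc VZ]
4. ∠VZY = 98°  [△VYZ]

∠VZY = 98°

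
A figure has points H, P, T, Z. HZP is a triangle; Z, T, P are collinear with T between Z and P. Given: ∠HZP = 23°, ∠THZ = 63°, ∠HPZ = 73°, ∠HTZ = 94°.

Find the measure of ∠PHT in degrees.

∠PHT = 21°

1. ∠HPT = 73°  [T on ray PZ]
2. ∠HTP = 86°  [linear pair at T on ZP]
3. ∠PHT = 21°  [△HTP]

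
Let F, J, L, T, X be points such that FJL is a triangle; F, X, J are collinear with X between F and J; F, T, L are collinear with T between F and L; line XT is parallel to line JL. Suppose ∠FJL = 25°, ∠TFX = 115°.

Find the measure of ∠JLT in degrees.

1. ∠FXT = 25°  [XT∥JL, corresponding at X]
2. ∠FTX = 40°  [△FXT]
3. ∠LTX = 140°  [linear pair at T on FL]
4. ∠JLT = 40°  [XT∥JL, co-interior at L–T]

∠JLT = 40°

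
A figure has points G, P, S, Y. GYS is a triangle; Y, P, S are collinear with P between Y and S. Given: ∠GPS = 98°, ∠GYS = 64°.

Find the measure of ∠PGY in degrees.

1. ∠GPY = 82°  [linear pair at P on YS]
2. ∠GYP = 64°  [P on ray YS]
3. ∠PGY = 34°  [△GYP]

∠PGY = 34°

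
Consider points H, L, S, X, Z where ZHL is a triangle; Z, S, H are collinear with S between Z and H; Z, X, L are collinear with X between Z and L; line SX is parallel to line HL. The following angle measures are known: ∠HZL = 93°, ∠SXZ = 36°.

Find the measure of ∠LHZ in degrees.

∠LHZ = 51°

1. ∠SZX = 93°  [S on ZH, X on ZL]
2. ∠XSZ = 51°  [△ZSX]
3. ∠LHZ = 51°  [SX∥HL, corresponding at S]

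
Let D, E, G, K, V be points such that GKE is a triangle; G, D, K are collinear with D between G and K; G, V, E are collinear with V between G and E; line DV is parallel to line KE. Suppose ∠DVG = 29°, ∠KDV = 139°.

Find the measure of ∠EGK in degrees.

∠EGK = 110°

1. ∠GDV = 41°  [linear pair at D on GK]
2. ∠DGV = 110°  [△GDV]
3. ∠EGK = 110°  [D on GK, V on GE]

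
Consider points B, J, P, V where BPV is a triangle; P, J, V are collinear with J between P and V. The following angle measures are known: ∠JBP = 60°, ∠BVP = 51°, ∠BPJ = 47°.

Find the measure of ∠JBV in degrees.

∠JBV = 22°

1. ∠BJP = 73°  [△BPJ]
2. ∠BVJ = 51°  [J on ray VP]
3. ∠BJV = 107°  [linear pair at J on PV]
4. ∠JBV = 22°  [△BJV]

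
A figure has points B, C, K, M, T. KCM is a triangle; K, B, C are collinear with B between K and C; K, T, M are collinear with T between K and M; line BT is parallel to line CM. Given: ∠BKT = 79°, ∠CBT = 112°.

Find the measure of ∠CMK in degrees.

1. ∠KBT = 68°  [linear pair at B on KC]
2. ∠BTK = 33°  [△KBT]
3. ∠CMK = 33°  [BT∥CM, corresponding at T]

∠CMK = 33°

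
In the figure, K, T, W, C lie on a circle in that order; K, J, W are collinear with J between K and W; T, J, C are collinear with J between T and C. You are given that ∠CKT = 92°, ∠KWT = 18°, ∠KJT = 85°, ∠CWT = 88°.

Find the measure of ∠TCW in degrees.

∠TCW = 25°

1. ∠TJW = 95°  [linear pair at J on KW]
2. ∠CTW = 67°  [△TJW]
3. ∠TCW = 25°  [△TWC]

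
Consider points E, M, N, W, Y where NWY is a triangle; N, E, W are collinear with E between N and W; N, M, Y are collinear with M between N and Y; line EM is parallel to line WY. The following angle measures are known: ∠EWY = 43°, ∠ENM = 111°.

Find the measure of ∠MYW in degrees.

1. ∠NWY = 43°  [E on ray WN]
2. ∠WNY = 111°  [E on NW, M on NY]
3. ∠NYW = 26°  [△NWY]
4. ∠MYW = 26°  [M on ray YN]

∠MYW = 26°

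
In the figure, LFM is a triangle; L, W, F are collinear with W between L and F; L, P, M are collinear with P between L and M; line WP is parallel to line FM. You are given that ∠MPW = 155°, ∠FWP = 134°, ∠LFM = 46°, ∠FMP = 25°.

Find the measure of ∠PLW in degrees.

1. ∠LPW = 25°  [linear pair at P on LM]
2. ∠LWP = 46°  [linear pair at W on LF]
3. ∠PLW = 109°  [△LWP]

∠PLW = 109°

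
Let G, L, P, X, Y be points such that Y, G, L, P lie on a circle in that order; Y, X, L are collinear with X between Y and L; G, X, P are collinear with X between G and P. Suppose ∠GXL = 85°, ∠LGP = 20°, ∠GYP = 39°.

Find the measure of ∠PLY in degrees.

1. ∠PXY = 85°  [vertical angles at X]
2. ∠GLP = 141°  [cyclic YGLP, opposite ∠Y+∠L]
3. ∠LXP = 95°  [linear pair at X on YL]
4. ∠GPL = 19°  [△GLP]
5. ∠PLY = 66°  [△LXP]

∠PLY = 66°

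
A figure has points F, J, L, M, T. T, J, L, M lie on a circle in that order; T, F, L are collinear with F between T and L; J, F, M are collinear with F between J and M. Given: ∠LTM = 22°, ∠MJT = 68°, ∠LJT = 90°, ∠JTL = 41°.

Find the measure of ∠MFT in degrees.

∠MFT = 109°

1. ∠LJM = 22°  [same arc LM]
2. ∠JLT = 49°  [△TJL]
3. ∠JFL = 109°  [△JFL]
4. ∠MFT = 109°  [vertical angles at F]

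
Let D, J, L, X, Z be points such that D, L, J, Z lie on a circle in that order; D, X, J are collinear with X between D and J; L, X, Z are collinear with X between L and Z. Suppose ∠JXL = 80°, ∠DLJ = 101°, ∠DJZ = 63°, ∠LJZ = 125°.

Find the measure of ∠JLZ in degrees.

1. ∠DZJ = 79°  [cyclic DLJZ, opposite ∠L+∠Z]
2. ∠JDZ = 38°  [△DJZ]
3. ∠JLZ = 38°  [same arc JZ]

∠JLZ = 38°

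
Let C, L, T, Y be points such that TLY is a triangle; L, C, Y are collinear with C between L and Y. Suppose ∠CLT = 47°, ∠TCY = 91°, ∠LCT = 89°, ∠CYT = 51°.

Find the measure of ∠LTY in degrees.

∠LTY = 82°

1. ∠TLY = 47°  [C on ray LY]
2. ∠LYT = 51°  [C on ray YL]
3. ∠LTY = 82°  [△TLY]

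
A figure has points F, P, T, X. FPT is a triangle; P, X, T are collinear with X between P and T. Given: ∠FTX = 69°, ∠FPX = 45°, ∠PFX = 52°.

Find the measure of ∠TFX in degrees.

1. ∠FXP = 83°  [△FPX]
2. ∠FXT = 97°  [linear pair at X on PT]
3. ∠TFX = 14°  [△FXT]

∠TFX = 14°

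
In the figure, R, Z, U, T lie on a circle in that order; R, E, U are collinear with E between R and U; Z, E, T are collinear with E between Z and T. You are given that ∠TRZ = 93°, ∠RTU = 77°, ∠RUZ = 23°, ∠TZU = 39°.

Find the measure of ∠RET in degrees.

1. ∠RTZ = 23°  [same arc RZ]
2. ∠TRU = 39°  [same arc UT]
3. ∠RET = 118°  [△RET]

∠RET = 118°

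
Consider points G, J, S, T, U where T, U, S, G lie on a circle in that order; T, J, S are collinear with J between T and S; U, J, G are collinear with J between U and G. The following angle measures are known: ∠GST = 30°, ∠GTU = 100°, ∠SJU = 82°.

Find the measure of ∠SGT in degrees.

∠SGT = 102°

1. ∠GUT = 30°  [same arc TG]
2. ∠TGU = 50°  [△TUG]
3. ∠GJT = 82°  [vertical angles at J]
4. ∠GTS = 48°  [△TJG]
5. ∠SGT = 102°  [△TSG]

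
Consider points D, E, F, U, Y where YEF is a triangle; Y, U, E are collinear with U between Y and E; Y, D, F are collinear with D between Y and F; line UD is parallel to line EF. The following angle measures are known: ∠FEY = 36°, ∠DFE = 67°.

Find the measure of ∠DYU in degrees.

1. ∠EFY = 67°  [D on ray FY]
2. ∠EYF = 77°  [△YEF]
3. ∠DYU = 77°  [U on YE, D on YF]

∠DYU = 77°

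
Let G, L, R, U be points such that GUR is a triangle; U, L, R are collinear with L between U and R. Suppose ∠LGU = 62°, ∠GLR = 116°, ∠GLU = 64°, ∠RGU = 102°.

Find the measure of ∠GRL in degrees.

1. ∠GUL = 54°  [△GUL]
2. ∠GUR = 54°  [L on ray UR]
3. ∠GRU = 24°  [△GUR]
4. ∠GRL = 24°  [L on ray RU]

∠GRL = 24°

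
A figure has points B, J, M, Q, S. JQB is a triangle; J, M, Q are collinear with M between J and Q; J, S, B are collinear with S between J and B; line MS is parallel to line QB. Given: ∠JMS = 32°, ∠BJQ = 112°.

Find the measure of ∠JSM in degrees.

∠JSM = 36°

1. ∠BQJ = 32°  [MS∥QB, corresponding at M]
2. ∠JBQ = 36°  [△JQB]
3. ∠JSM = 36°  [MS∥QB, corresponding at S]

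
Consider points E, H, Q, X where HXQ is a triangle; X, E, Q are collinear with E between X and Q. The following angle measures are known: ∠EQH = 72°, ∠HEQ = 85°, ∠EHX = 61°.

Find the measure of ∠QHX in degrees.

∠QHX = 84°

1. ∠HQX = 72°  [E on ray QX]
2. ∠HEX = 95°  [linear pair at E on XQ]
3. ∠EXH = 24°  [△HXE]
4. ∠HXQ = 24°  [E on ray XQ]
5. ∠QHX = 84°  [△HXQ]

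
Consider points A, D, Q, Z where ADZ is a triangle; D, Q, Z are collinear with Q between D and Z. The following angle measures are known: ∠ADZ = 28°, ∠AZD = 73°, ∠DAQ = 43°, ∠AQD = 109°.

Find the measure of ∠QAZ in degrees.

1. ∠AZQ = 73°  [Q on ray ZD]
2. ∠AQZ = 71°  [linear pair at Q on DZ]
3. ∠QAZ = 36°  [△AQZ]

∠QAZ = 36°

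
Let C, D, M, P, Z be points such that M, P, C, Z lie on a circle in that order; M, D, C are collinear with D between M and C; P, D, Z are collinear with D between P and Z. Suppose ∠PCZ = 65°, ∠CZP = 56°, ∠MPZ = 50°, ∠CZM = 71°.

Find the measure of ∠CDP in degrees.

∠CDP = 106°

1. ∠CMP = 56°  [same arc PC]
2. ∠MDP = 74°  [△MDP]
3. ∠CDP = 106°  [linear pair at D on MC]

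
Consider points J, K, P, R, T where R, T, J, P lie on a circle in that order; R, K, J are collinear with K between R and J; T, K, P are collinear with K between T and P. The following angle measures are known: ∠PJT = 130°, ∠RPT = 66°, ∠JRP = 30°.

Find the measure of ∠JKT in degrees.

∠JKT = 84°

1. ∠RJT = 66°  [same arc RT]
2. ∠JTP = 30°  [same arc JP]
3. ∠JKT = 84°  [△TKJ]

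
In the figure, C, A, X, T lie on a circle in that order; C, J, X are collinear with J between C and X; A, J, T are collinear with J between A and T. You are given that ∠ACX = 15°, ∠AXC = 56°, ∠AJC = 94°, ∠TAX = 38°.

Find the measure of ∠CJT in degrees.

∠CJT = 86°

1. ∠ATC = 56°  [same arc CA]
2. ∠TCX = 38°  [same arc XT]
3. ∠CJT = 86°  [△CJT]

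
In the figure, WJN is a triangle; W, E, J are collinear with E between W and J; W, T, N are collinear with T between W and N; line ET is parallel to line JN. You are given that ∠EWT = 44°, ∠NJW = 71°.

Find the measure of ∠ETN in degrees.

1. ∠JWN = 44°  [E on WJ, T on WN]
2. ∠JNW = 65°  [△WJN]
3. ∠ETW = 65°  [ET∥JN, corresponding at T]
4. ∠ETN = 115°  [linear pair at T on WN]

∠ETN = 115°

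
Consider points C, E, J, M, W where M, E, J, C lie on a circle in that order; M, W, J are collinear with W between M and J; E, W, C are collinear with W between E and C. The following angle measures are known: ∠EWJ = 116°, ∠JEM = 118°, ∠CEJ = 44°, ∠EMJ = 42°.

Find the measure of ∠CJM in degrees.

1. ∠JCM = 62°  [cyclic MEJC, opposite ∠E+∠C]
2. ∠CMJ = 44°  [same arc JC]
3. ∠CJM = 74°  [△MJC]

∠CJM = 74°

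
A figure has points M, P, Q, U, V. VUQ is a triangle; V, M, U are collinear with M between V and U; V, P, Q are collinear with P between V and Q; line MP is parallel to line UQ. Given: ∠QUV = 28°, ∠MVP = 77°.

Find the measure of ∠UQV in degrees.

1. ∠PMV = 28°  [MP∥UQ, corresponding at M]
2. ∠MPV = 75°  [△VMP]
3. ∠UQV = 75°  [MP∥UQ, corresponding at P]

∠UQV = 75°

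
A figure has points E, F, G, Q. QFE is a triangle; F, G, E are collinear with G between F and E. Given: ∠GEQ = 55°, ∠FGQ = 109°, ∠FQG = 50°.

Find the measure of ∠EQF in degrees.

1. ∠FEQ = 55°  [G on ray EF]
2. ∠GFQ = 21°  [△QFG]
3. ∠EFQ = 21°  [G on ray FE]
4. ∠EQF = 104°  [△QFE]

∠EQF = 104°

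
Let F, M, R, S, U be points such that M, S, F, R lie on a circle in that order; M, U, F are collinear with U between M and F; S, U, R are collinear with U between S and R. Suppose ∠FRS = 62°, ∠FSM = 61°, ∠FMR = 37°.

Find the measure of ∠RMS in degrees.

1. ∠FMS = 62°  [same arc SF]
2. ∠FRM = 119°  [cyclic MSFR, opposite ∠S+∠R]
3. ∠MFS = 57°  [△MSF]
4. ∠MFR = 24°  [△MFR]
5. ∠MRS = 57°  [same arc MS]
6. ∠MSR = 24°  [same arc MR]
7. ∠RMS = 99°  [△MSR]

∠RMS = 99°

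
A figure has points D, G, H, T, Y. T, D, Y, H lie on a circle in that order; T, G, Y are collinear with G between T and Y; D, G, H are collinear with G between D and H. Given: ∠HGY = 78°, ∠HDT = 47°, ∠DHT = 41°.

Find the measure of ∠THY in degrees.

∠THY = 96°

1. ∠HGT = 102°  [linear pair at G on TY]
2. ∠HYT = 47°  [same arc TH]
3. ∠HTY = 37°  [△TGH]
4. ∠THY = 96°  [△TYH]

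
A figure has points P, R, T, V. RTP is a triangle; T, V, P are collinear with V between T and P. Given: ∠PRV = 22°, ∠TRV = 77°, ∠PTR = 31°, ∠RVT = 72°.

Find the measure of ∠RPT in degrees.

∠RPT = 50°

1. ∠PVR = 108°  [linear pair at V on TP]
2. ∠RPV = 50°  [△RVP]
3. ∠RPT = 50°  [V on ray PT]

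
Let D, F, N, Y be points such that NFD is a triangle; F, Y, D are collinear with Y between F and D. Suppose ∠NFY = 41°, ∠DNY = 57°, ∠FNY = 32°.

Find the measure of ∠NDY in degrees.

∠NDY = 50°

1. ∠FYN = 107°  [△NFY]
2. ∠DYN = 73°  [linear pair at Y on FD]
3. ∠NDY = 50°  [△NYD]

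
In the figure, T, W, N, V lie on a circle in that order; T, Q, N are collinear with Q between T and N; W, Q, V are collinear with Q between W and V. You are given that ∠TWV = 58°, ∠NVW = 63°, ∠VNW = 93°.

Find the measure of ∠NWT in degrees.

∠NWT = 82°

1. ∠TNV = 58°  [same arc TV]
2. ∠NWV = 24°  [△WNV]
3. ∠NTV = 24°  [same arc NV]
4. ∠NVT = 98°  [△TNV]
5. ∠NWT = 82°  [cyclic TWNV, opposite ∠W+∠V]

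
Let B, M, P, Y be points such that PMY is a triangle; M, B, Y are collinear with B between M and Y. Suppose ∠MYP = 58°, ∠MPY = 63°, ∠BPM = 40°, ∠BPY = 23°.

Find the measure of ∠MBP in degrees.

∠MBP = 81°

1. ∠BYP = 58°  [B on ray YM]
2. ∠PBY = 99°  [△PBY]
3. ∠MBP = 81°  [linear pair at B on MY]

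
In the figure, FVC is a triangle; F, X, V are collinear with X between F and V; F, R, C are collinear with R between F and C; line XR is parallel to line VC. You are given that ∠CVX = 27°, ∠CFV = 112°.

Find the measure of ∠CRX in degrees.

∠CRX = 139°

1. ∠CVF = 27°  [X on ray VF]
2. ∠FCV = 41°  [△FVC]
3. ∠FRX = 41°  [XR∥VC, corresponding at R]
4. ∠CRX = 139°  [linear pair at R on FC]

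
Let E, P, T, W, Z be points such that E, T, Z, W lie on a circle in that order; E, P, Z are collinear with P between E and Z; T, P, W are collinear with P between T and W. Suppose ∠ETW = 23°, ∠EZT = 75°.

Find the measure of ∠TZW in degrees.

1. ∠EWT = 75°  [same arc ET]
2. ∠TEW = 82°  [△ETW]
3. ∠TZW = 98°  [cyclic ETZW, opposite ∠E+∠Z]

∠TZW = 98°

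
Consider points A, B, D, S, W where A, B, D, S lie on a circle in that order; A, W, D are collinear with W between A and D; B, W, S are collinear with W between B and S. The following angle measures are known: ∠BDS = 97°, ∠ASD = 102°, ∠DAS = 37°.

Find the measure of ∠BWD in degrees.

1. ∠BAS = 83°  [cyclic ABDS, opposite ∠A+∠D]
2. ∠ADS = 41°  [△ADS]
3. ∠DBS = 37°  [same arc DS]
4. ∠ABS = 41°  [same arc AS]
5. ∠ASB = 56°  [△ABS]
6. ∠ADB = 56°  [same arc AB]
7. ∠BWD = 87°  [△BWD]

∠BWD = 87°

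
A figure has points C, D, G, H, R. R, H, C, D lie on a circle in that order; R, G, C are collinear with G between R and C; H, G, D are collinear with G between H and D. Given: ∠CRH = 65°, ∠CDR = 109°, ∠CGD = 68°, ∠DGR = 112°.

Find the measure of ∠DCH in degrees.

∠DCH = 91°

1. ∠CDH = 65°  [same arc HC]
2. ∠CHR = 71°  [cyclic RHCD, opposite ∠H+∠D]
3. ∠CGH = 112°  [vertical angles at G]
4. ∠HCR = 44°  [△RHC]
5. ∠CHD = 24°  [△HGC]
6. ∠DCH = 91°  [△HCD]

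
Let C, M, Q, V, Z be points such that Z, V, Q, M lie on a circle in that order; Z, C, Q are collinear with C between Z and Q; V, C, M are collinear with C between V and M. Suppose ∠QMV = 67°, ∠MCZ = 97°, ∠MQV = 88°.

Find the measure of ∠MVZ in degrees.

1. ∠QZV = 67°  [same arc VQ]
2. ∠QCV = 97°  [vertical angles at C]
3. ∠VCZ = 83°  [linear pair at C on ZQ]
4. ∠MVZ = 30°  [△ZCV]

∠MVZ = 30°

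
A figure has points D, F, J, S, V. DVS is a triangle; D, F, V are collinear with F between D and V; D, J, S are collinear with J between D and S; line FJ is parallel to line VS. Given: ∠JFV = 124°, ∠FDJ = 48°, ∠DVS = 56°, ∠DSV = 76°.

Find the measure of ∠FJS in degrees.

1. ∠DFJ = 56°  [linear pair at F on DV]
2. ∠DJF = 76°  [△DFJ]
3. ∠FJS = 104°  [linear pair at J on DS]

∠FJS = 104°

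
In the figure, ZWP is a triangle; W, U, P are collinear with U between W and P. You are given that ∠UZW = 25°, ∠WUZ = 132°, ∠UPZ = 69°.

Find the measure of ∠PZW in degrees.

∠PZW = 88°

1. ∠UWZ = 23°  [△ZWU]
2. ∠WPZ = 69°  [U on ray PW]
3. ∠PWZ = 23°  [U on ray WP]
4. ∠PZW = 88°  [△ZWP]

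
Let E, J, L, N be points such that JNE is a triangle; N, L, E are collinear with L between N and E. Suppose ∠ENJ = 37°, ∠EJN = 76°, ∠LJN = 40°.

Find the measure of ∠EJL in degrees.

1. ∠JEN = 67°  [△JNE]
2. ∠JNL = 37°  [L on ray NE]
3. ∠JLN = 103°  [△JNL]
4. ∠JEL = 67°  [L on ray EN]
5. ∠ELJ = 77°  [linear pair at L on NE]
6. ∠EJL = 36°  [△JLE]

∠EJL = 36°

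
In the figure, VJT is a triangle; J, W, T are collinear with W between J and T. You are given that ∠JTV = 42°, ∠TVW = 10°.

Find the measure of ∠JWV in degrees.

1. ∠VTW = 42°  [W on ray TJ]
2. ∠TWV = 128°  [△VWT]
3. ∠JWV = 52°  [linear pair at W on JT]

∠JWV = 52°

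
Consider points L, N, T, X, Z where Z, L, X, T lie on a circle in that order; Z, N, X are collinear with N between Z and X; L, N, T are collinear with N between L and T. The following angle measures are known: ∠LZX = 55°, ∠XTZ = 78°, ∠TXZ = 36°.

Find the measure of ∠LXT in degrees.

1. ∠LTX = 55°  [same arc LX]
2. ∠TZX = 66°  [△ZXT]
3. ∠TLX = 66°  [same arc XT]
4. ∠LXT = 59°  [△LXT]

∠LXT = 59°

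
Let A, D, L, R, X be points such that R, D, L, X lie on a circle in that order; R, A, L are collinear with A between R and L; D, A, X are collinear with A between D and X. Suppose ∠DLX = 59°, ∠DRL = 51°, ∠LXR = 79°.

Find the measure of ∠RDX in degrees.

∠RDX = 31°

1. ∠DRX = 121°  [cyclic RDLX, opposite ∠R+∠L]
2. ∠LDR = 101°  [cyclic RDLX, opposite ∠D+∠X]
3. ∠DLR = 28°  [△RDL]
4. ∠DXR = 28°  [same arc RD]
5. ∠RDX = 31°  [△RDX]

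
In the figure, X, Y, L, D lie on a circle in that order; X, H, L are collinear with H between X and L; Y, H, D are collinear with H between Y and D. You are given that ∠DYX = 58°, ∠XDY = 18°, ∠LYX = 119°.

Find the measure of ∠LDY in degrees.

∠LDY = 43°

1. ∠XLY = 18°  [same arc XY]
2. ∠LXY = 43°  [△XYL]
3. ∠LDY = 43°  [same arc YL]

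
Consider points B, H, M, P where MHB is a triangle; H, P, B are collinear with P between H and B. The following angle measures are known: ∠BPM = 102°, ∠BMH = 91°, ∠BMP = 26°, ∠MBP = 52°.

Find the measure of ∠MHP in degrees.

∠MHP = 37°

1. ∠HBM = 52°  [P on ray BH]
2. ∠BHM = 37°  [△MHB]
3. ∠MHP = 37°  [P on ray HB]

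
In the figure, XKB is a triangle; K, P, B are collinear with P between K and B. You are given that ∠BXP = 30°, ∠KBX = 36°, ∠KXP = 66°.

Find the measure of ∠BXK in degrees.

1. ∠PBX = 36°  [P on ray BK]
2. ∠BPX = 114°  [△XPB]
3. ∠KPX = 66°  [linear pair at P on KB]
4. ∠PKX = 48°  [△XKP]
5. ∠BKX = 48°  [P on ray KB]
6. ∠BXK = 96°  [△XKB]

∠BXK = 96°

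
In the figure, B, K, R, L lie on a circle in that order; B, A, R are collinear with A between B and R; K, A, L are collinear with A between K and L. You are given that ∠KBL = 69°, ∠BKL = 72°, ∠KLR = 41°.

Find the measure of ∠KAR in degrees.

1. ∠KRL = 111°  [cyclic BKRL, opposite ∠B+∠R]
2. ∠BLK = 39°  [△BKL]
3. ∠LKR = 28°  [△KRL]
4. ∠BRK = 39°  [same arc BK]
5. ∠KAR = 113°  [△KAR]

∠KAR = 113°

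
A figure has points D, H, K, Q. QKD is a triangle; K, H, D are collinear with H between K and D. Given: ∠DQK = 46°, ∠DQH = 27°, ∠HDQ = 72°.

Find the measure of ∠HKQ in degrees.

1. ∠KDQ = 72°  [H on ray DK]
2. ∠DKQ = 62°  [△QKD]
3. ∠HKQ = 62°  [H on ray KD]

∠HKQ = 62°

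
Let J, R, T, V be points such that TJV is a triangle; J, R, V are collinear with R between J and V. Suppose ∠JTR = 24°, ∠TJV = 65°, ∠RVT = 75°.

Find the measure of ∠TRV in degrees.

∠TRV = 89°

1. ∠RJT = 65°  [R on ray JV]
2. ∠JRT = 91°  [△TJR]
3. ∠TRV = 89°  [linear pair at R on JV]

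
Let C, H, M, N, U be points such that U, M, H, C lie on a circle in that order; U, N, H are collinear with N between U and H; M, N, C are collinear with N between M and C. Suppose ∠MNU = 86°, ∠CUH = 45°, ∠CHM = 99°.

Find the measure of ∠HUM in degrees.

∠HUM = 36°

1. ∠CMH = 45°  [same arc HC]
2. ∠HCM = 36°  [△MHC]
3. ∠HUM = 36°  [same arc MH]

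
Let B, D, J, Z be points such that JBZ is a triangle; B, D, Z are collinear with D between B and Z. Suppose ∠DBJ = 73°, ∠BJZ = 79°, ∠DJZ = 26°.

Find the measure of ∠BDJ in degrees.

1. ∠JBZ = 73°  [D on ray BZ]
2. ∠BZJ = 28°  [△JBZ]
3. ∠DZJ = 28°  [D on ray ZB]
4. ∠JDZ = 126°  [△JDZ]
5. ∠BDJ = 54°  [linear pair at D on BZ]

∠BDJ = 54°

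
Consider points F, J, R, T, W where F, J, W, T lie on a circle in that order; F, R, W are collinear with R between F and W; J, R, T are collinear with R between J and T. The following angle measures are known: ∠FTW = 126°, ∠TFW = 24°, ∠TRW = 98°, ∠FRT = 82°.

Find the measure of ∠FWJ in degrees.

1. ∠TJW = 24°  [same arc WT]
2. ∠JRW = 82°  [vertical angles at R]
3. ∠FWJ = 74°  [△JRW]

∠FWJ = 74°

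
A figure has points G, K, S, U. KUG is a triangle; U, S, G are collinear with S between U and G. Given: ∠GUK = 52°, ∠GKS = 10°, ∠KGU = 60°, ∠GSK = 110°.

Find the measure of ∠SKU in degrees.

1. ∠KUS = 52°  [S on ray UG]
2. ∠KSU = 70°  [linear pair at S on UG]
3. ∠SKU = 58°  [△KUS]

∠SKU = 58°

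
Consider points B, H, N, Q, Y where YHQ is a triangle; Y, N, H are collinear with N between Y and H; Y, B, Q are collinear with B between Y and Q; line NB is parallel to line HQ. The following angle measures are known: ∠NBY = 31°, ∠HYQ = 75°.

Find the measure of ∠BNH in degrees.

1. ∠HQY = 31°  [NB∥HQ, corresponding at B]
2. ∠QHY = 74°  [△YHQ]
3. ∠BNY = 74°  [NB∥HQ, corresponding at N]
4. ∠BNH = 106°  [linear pair at N on YH]

∠BNH = 106°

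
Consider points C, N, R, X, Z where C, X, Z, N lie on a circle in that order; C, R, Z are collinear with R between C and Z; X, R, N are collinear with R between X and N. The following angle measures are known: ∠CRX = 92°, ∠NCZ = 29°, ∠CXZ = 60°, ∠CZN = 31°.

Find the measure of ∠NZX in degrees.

1. ∠NRZ = 92°  [vertical angles at R]
2. ∠NXZ = 29°  [same arc ZN]
3. ∠XNZ = 57°  [△ZRN]
4. ∠NZX = 94°  [△XZN]

∠NZX = 94°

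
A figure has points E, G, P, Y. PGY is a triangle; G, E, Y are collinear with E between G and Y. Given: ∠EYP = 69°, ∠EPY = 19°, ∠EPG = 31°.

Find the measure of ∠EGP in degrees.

1. ∠PEY = 92°  [△PEY]
2. ∠GEP = 88°  [linear pair at E on GY]
3. ∠EGP = 61°  [△PGE]

∠EGP = 61°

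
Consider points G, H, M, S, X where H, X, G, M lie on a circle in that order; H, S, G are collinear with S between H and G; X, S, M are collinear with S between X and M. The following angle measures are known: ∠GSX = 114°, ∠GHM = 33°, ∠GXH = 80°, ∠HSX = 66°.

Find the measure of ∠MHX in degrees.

∠MHX = 100°

1. ∠HSM = 114°  [vertical angles at S]
2. ∠HMX = 33°  [△HSM]
3. ∠GMH = 100°  [cyclic HXGM, opposite ∠X+∠M]
4. ∠HGM = 47°  [△HGM]
5. ∠HXM = 47°  [same arc HM]
6. ∠MHX = 100°  [△HXM]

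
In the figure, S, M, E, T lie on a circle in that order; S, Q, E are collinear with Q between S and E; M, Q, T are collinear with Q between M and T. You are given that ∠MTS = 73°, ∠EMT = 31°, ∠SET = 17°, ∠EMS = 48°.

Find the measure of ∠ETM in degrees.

1. ∠MES = 73°  [same arc SM]
2. ∠ESM = 59°  [△SME]
3. ∠ETM = 59°  [same arc ME]

∠ETM = 59°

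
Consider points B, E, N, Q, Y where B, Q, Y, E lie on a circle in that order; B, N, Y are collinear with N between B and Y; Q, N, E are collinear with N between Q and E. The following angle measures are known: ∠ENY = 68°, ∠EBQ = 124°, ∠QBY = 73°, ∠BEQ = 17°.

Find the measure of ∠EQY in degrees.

∠EQY = 51°

1. ∠EYQ = 56°  [cyclic BQYE, opposite ∠B+∠Y]
2. ∠QEY = 73°  [same arc QY]
3. ∠EQY = 51°  [△QYE]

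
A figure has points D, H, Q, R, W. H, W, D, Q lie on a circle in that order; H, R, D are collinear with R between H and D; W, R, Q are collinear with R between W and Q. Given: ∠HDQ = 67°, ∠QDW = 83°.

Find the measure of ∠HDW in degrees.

∠HDW = 16°

1. ∠HWQ = 67°  [same arc HQ]
2. ∠QHW = 97°  [cyclic HWDQ, opposite ∠H+∠D]
3. ∠HQW = 16°  [△HWQ]
4. ∠HDW = 16°  [same arc HW]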